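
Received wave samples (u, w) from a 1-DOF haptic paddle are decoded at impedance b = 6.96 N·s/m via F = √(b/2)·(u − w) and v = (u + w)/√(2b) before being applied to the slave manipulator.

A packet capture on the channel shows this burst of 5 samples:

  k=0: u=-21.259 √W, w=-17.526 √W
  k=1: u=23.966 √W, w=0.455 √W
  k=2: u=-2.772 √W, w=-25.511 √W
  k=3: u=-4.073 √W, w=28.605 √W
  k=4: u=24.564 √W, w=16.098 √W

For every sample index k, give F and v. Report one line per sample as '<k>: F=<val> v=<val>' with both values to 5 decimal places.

0: F=-6.96382 v=-10.39547
1: F=43.85920 v=6.54552
2: F=42.41905 v=-7.58064
3: F=-60.96002 v=6.57527
4: F=15.79312 v=10.89856

k=0: u−w=-3.73300, u+w=-38.78500; √(b/2)=1.86548, √(2b)=3.73095; F=1.86548×(-3.733)=-6.96382, v=-38.78500/3.73095=-10.39547
k=1: u−w=23.51100, u+w=24.42100; √(b/2)=1.86548, √(2b)=3.73095; F=1.86548×23.511=43.85920, v=24.42100/3.73095=6.54552
k=2: u−w=22.73900, u+w=-28.28300; √(b/2)=1.86548, √(2b)=3.73095; F=1.86548×22.739=42.41905, v=-28.28300/3.73095=-7.58064
k=3: u−w=-32.67800, u+w=24.53200; √(b/2)=1.86548, √(2b)=3.73095; F=1.86548×(-32.678)=-60.96002, v=24.53200/3.73095=6.57527
k=4: u−w=8.46600, u+w=40.66200; √(b/2)=1.86548, √(2b)=3.73095; F=1.86548×8.466=15.79312, v=40.66200/3.73095=10.89856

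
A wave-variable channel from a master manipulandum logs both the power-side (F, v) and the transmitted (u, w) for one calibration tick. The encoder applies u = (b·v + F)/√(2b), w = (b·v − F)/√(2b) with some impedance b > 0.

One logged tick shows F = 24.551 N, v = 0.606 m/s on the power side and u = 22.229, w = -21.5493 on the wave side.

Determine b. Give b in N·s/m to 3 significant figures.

b = 0.629 N·s/m

u + w = 0.6797;  u + w = √(2b)·v, so √(2b) = 0.6797/0.606 = 1.1216.
b = (√(2b))²/2 = 1.2580/2 = 0.6290.
(Check via u − w = 2F/√(2b): u − w = 43.7783, 2F/√(2b) = 43.7779.)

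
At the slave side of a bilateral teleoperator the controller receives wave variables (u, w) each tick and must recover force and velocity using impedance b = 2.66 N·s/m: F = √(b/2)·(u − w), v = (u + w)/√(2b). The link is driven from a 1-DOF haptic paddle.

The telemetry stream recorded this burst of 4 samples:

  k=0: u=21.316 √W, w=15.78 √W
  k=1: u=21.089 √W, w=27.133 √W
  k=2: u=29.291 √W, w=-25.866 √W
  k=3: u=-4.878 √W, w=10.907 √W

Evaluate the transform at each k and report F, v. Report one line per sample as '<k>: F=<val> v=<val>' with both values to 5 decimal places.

0: F=6.38443 v=16.08316
1: F=-6.97028 v=20.90689
2: F=63.61016 v=1.48493
3: F=-18.20415 v=2.61390

k=0: u−w=5.53600, u+w=37.09600; √(b/2)=1.15326, √(2b)=2.30651; F=1.15326×5.536=6.38443, v=37.09600/2.30651=16.08316
k=1: u−w=-6.04400, u+w=48.22200; √(b/2)=1.15326, √(2b)=2.30651; F=1.15326×(-6.044)=-6.97028, v=48.22200/2.30651=20.90689
k=2: u−w=55.15700, u+w=3.42500; √(b/2)=1.15326, √(2b)=2.30651; F=1.15326×55.157=63.61016, v=3.42500/2.30651=1.48493
k=3: u−w=-15.78500, u+w=6.02900; √(b/2)=1.15326, √(2b)=2.30651; F=1.15326×(-15.785)=-18.20415, v=6.02900/2.30651=2.61390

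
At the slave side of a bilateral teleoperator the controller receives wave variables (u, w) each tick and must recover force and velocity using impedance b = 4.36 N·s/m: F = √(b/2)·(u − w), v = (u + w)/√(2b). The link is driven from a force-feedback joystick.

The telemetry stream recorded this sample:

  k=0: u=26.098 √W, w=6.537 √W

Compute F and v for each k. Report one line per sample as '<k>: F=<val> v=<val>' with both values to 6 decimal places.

0: F=28.881470 v=11.051606

k=0: u−w=19.561000, u+w=32.635000; √(b/2)=1.476482, √(2b)=2.952965; F=1.476482×19.561=28.881470, v=32.635000/2.952965=11.051606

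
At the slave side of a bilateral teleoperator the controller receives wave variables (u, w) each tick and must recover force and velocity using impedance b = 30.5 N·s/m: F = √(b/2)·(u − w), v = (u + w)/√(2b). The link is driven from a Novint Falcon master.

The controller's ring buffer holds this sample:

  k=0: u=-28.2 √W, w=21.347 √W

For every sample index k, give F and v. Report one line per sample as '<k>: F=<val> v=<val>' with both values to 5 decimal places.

k=0: u−w=-49.54700, u+w=-6.85300; √(b/2)=3.90512, √(2b)=7.81025; F=3.90512×(-49.547)=-193.48722, v=-6.85300/7.81025=-0.87744

0: F=-193.48722 v=-0.87744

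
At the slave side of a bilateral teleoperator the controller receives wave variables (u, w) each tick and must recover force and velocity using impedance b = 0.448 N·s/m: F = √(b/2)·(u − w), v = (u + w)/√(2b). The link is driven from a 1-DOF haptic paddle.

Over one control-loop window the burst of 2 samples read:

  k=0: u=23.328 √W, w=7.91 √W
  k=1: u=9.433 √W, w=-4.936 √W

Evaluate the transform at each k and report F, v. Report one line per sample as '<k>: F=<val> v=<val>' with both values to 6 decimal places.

0: F=7.297129 v=33.001161
1: F=6.800652 v=4.750823

k=0: u−w=15.418000, u+w=31.238000; √(b/2)=0.473286, √(2b)=0.946573; F=0.473286×15.418=7.297129, v=31.238000/0.946573=33.001161
k=1: u−w=14.369000, u+w=4.497000; √(b/2)=0.473286, √(2b)=0.946573; F=0.473286×14.369=6.800652, v=4.497000/0.946573=4.750823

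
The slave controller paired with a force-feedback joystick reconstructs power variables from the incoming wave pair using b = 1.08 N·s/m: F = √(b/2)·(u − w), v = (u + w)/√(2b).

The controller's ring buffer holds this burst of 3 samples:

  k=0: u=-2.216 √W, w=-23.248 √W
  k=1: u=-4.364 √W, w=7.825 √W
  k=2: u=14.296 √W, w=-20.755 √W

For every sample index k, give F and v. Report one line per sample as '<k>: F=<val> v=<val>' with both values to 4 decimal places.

0: F=15.4553 v=-17.3261
1: F=-8.9570 v=2.3549
2: F=25.7571 v=-4.3948

k=0: u−w=21.0320, u+w=-25.4640; √(b/2)=0.7348, √(2b)=1.4697; F=0.7348×21.032=15.4553, v=-25.4640/1.4697=-17.3261
k=1: u−w=-12.1890, u+w=3.4610; √(b/2)=0.7348, √(2b)=1.4697; F=0.7348×(-12.189)=-8.9570, v=3.4610/1.4697=2.3549
k=2: u−w=35.0510, u+w=-6.4590; √(b/2)=0.7348, √(2b)=1.4697; F=0.7348×35.051=25.7571, v=-6.4590/1.4697=-4.3948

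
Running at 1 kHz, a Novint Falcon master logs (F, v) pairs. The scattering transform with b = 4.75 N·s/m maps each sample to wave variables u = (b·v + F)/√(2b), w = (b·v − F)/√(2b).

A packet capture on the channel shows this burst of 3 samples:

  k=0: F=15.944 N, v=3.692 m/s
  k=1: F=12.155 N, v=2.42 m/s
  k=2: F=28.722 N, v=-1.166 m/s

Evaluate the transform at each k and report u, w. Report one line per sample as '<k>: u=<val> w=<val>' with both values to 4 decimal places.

0: u=10.8627 w=0.5168
1: u=7.6731 w=-0.2141
2: u=7.5217 w=-11.1156

k=0: b·v=4.75×3.692=17.5370; √(2b)=3.0822; u=(17.5370+15.944)/3.0822=10.8627, w=(17.5370−15.944)/3.0822=0.5168
k=1: b·v=4.75×2.42=11.4950; √(2b)=3.0822; u=(11.4950+12.155)/3.0822=7.6731, w=(11.4950−12.155)/3.0822=-0.2141
k=2: b·v=4.75×(-1.166)=-5.5385; √(2b)=3.0822; u=(-5.5385+28.722)/3.0822=7.5217, w=(-5.5385−28.722)/3.0822=-11.1156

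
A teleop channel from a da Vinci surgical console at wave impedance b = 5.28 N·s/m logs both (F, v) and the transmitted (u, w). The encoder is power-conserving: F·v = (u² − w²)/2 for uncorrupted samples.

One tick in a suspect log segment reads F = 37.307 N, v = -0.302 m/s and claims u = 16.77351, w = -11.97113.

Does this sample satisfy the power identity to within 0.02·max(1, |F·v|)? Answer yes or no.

no

F·v = 37.307×(-0.302) = -11.26671 W.
(u² − w²)/2 = (281.35064 − 143.30795)/2 = 69.02134 W.
|Δ| = 80.28806;  2% of max(1, |F·v|) = 0.22533.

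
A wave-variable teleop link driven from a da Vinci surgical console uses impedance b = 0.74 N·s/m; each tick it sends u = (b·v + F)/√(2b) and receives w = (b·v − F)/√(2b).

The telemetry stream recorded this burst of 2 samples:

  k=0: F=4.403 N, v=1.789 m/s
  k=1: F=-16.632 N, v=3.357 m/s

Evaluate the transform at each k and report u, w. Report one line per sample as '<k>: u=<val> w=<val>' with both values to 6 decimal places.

0: u=4.707450 w=-2.531037
1: u=-11.629436 w=15.713403

k=0: b·v=0.74×1.789=1.323860; √(2b)=1.216553; u=(1.323860+4.403)/1.216553=4.707450, w=(1.323860−4.403)/1.216553=-2.531037
k=1: b·v=0.74×3.357=2.484180; √(2b)=1.216553; u=(2.484180+(-16.632))/1.216553=-11.629436, w=(2.484180−(-16.632))/1.216553=15.713403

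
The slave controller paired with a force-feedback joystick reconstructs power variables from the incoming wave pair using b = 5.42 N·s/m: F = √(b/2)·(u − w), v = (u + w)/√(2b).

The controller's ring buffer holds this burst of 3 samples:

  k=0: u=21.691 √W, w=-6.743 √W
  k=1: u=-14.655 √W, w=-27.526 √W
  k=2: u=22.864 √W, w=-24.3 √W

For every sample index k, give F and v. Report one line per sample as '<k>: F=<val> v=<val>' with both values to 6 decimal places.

k=0: u−w=28.434000, u+w=14.948000; √(b/2)=1.646208, √(2b)=3.292416; F=1.646208×28.434=46.808272, v=14.948000/3.292416=4.540132
k=1: u−w=12.871000, u+w=-42.181000; √(b/2)=1.646208, √(2b)=3.292416; F=1.646208×12.871=21.188340, v=-42.181000/3.292416=-12.811566
k=2: u−w=47.164000, u+w=-1.436000; √(b/2)=1.646208, √(2b)=3.292416; F=1.646208×47.164=77.641743, v=-1.436000/3.292416=-0.436154

0: F=46.808272 v=4.540132
1: F=21.188340 v=-12.811566
2: F=77.641743 v=-0.436154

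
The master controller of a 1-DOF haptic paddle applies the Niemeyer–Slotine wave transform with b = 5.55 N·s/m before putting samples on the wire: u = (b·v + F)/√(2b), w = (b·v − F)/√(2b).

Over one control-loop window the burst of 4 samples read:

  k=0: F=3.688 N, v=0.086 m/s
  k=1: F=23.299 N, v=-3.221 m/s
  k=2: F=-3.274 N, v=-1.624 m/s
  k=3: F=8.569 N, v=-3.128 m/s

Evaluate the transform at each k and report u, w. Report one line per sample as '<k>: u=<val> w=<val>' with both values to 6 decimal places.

k=0: b·v=5.55×0.086=0.477300; √(2b)=3.331666; u=(0.477300+3.688)/3.331666=1.250215, w=(0.477300−3.688)/3.331666=-0.963692
k=1: b·v=5.55×(-3.221)=-17.876550; √(2b)=3.331666; u=(-17.876550+23.299)/3.331666=1.627549, w=(-17.876550−23.299)/3.331666=-12.358846
k=2: b·v=5.55×(-1.624)=-9.013200; √(2b)=3.331666; u=(-9.013200+(-3.274))/3.331666=-3.688004, w=(-9.013200−(-3.274))/3.331666=-1.722622
k=3: b·v=5.55×(-3.128)=-17.360400; √(2b)=3.331666; u=(-17.360400+8.569)/3.331666=-2.638740, w=(-17.360400−8.569)/3.331666=-7.782712

0: u=1.250215 w=-0.963692
1: u=1.627549 w=-12.358846
2: u=-3.688004 w=-1.722622
3: u=-2.638740 w=-7.782712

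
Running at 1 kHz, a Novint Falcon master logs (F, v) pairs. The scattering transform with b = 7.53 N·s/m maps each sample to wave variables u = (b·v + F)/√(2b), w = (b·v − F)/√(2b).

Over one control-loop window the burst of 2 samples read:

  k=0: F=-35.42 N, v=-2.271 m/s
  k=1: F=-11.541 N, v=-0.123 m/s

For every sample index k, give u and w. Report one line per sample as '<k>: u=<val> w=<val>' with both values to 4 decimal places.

k=0: b·v=7.53×(-2.271)=-17.1006; √(2b)=3.8807; u=(-17.1006+(-35.42))/3.8807=-13.5337, w=(-17.1006−(-35.42))/3.8807=4.7206
k=1: b·v=7.53×(-0.123)=-0.9262; √(2b)=3.8807; u=(-0.9262+(-11.541))/3.8807=-3.2126, w=(-0.9262−(-11.541))/3.8807=2.7353

0: u=-13.5337 w=4.7206
1: u=-3.2126 w=2.7353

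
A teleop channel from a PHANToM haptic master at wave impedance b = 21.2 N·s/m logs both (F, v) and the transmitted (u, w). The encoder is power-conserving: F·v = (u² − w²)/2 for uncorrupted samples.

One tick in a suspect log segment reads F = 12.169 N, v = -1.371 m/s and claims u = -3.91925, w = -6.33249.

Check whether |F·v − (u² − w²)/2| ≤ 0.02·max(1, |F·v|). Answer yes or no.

no

F·v = 12.169×(-1.371) = -16.6837 W.
(u² − w²)/2 = (15.3605 − 40.1004)/2 = -12.3700 W.
|Δ| = 4.3137;  2% of max(1, |F·v|) = 0.3337.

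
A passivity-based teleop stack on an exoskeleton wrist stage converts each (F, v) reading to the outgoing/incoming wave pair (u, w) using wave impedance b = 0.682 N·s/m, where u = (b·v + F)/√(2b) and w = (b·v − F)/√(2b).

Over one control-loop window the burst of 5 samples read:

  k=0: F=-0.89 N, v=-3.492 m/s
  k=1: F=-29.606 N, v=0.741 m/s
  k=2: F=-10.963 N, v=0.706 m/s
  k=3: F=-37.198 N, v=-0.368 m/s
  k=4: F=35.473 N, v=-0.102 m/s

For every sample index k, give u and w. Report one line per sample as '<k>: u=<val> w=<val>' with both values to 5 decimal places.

0: u=-2.80121 w=-1.27711
1: u=-24.91698 w=25.78239
2: u=-8.97463 w=9.79917
3: u=-32.06511 w=31.63532
4: u=30.31365 w=-30.43278

k=0: b·v=0.682×(-3.492)=-2.38154; √(2b)=1.16790; u=(-2.38154+(-0.89))/1.16790=-2.80121, w=(-2.38154−(-0.89))/1.16790=-1.27711
k=1: b·v=0.682×0.741=0.50536; √(2b)=1.16790; u=(0.50536+(-29.606))/1.16790=-24.91698, w=(0.50536−(-29.606))/1.16790=25.78239
k=2: b·v=0.682×0.706=0.48149; √(2b)=1.16790; u=(0.48149+(-10.963))/1.16790=-8.97463, w=(0.48149−(-10.963))/1.16790=9.79917
k=3: b·v=0.682×(-0.368)=-0.25098; √(2b)=1.16790; u=(-0.25098+(-37.198))/1.16790=-32.06511, w=(-0.25098−(-37.198))/1.16790=31.63532
k=4: b·v=0.682×(-0.102)=-0.06956; √(2b)=1.16790; u=(-0.06956+35.473)/1.16790=30.31365, w=(-0.06956−35.473)/1.16790=-30.43278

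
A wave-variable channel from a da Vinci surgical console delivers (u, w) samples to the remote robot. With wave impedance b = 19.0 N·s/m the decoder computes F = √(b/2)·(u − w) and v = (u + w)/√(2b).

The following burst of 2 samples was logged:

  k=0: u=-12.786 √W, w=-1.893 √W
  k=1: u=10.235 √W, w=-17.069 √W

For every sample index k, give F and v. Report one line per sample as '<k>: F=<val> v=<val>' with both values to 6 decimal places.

0: F=-33.574481 v=-2.381248
1: F=84.156580 v=-1.108621

k=0: u−w=-10.893000, u+w=-14.679000; √(b/2)=3.082207, √(2b)=6.164414; F=3.082207×(-10.893)=-33.574481, v=-14.679000/6.164414=-2.381248
k=1: u−w=27.304000, u+w=-6.834000; √(b/2)=3.082207, √(2b)=6.164414; F=3.082207×27.304=84.156580, v=-6.834000/6.164414=-1.108621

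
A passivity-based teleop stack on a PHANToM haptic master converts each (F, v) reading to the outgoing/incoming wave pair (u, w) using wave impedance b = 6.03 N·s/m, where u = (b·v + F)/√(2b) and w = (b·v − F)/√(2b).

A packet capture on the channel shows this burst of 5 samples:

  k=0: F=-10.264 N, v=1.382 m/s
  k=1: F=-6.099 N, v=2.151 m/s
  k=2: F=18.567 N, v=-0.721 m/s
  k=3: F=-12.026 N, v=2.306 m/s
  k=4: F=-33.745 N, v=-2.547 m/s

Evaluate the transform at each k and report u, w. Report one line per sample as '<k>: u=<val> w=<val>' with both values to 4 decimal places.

k=0: b·v=6.03×1.382=8.3335; √(2b)=3.4728; u=(8.3335+(-10.264))/3.4728=-0.5559, w=(8.3335−(-10.264))/3.4728=5.3553
k=1: b·v=6.03×2.151=12.9705; √(2b)=3.4728; u=(12.9705+(-6.099))/3.4728=1.9787, w=(12.9705−(-6.099))/3.4728=5.4912
k=2: b·v=6.03×(-0.721)=-4.3476; √(2b)=3.4728; u=(-4.3476+18.567)/3.4728=4.0946, w=(-4.3476−18.567)/3.4728=-6.5984
k=3: b·v=6.03×2.306=13.9052; √(2b)=3.4728; u=(13.9052+(-12.026))/3.4728=0.5411, w=(13.9052−(-12.026))/3.4728=7.4670
k=4: b·v=6.03×(-2.547)=-15.3584; √(2b)=3.4728; u=(-15.3584+(-33.745))/3.4728=-14.1396, w=(-15.3584−(-33.745))/3.4728=5.2945

0: u=-0.5559 w=5.3553
1: u=1.9787 w=5.4912
2: u=4.0946 w=-6.5984
3: u=0.5411 w=7.4670
4: u=-14.1396 w=5.2945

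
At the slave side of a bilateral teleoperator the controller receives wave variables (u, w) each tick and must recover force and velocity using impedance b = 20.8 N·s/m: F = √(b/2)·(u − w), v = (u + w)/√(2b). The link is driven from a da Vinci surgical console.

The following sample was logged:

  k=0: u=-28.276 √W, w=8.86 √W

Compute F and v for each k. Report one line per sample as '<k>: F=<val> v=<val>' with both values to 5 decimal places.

0: F=-119.76000 v=-3.01032

k=0: u−w=-37.13600, u+w=-19.41600; √(b/2)=3.22490, √(2b)=6.44981; F=3.22490×(-37.136)=-119.76000, v=-19.41600/6.44981=-3.01032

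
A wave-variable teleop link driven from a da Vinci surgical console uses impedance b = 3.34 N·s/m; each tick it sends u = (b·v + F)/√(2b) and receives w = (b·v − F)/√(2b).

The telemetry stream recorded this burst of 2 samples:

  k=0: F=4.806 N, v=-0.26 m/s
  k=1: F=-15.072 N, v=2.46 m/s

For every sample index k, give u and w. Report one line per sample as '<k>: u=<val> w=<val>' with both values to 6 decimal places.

0: u=1.523503 w=-2.195491
1: u=-2.652511 w=9.010552

k=0: b·v=3.34×(-0.26)=-0.868400; √(2b)=2.584570; u=(-0.868400+4.806)/2.584570=1.523503, w=(-0.868400−4.806)/2.584570=-2.195491
k=1: b·v=3.34×2.46=8.216400; √(2b)=2.584570; u=(8.216400+(-15.072))/2.584570=-2.652511, w=(8.216400−(-15.072))/2.584570=9.010552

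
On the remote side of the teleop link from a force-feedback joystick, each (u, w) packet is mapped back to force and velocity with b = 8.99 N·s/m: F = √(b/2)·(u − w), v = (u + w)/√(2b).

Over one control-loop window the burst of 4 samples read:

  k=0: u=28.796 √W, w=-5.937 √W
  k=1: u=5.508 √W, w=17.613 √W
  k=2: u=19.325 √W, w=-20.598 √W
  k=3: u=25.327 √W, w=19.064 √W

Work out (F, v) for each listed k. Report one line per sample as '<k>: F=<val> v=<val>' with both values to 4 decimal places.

k=0: u−w=34.7330, u+w=22.8590; √(b/2)=2.1201, √(2b)=4.2403; F=2.1201×34.733=73.6389, v=22.8590/4.2403=5.3909
k=1: u−w=-12.1050, u+w=23.1210; √(b/2)=2.1201, √(2b)=4.2403; F=2.1201×(-12.105)=-25.6643, v=23.1210/4.2403=5.4527
k=2: u−w=39.9230, u+w=-1.2730; √(b/2)=2.1201, √(2b)=4.2403; F=2.1201×39.923=84.6424, v=-1.2730/4.2403=-0.3002
k=3: u−w=6.2630, u+w=44.3910; √(b/2)=2.1201, √(2b)=4.2403; F=2.1201×6.263=13.2784, v=44.3910/4.2403=10.4689

0: F=73.6389 v=5.3909
1: F=-25.6643 v=5.4527
2: F=84.6424 v=-0.3002
3: F=13.2784 v=10.4689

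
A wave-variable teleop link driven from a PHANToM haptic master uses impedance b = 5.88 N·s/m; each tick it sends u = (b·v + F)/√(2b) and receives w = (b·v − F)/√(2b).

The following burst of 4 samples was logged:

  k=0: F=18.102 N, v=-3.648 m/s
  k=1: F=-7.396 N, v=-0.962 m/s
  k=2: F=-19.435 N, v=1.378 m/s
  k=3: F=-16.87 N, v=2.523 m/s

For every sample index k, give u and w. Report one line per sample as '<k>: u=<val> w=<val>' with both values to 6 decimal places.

0: u=-0.976367 w=-11.533667
1: u=-3.806204 w=0.507231
2: u=-3.304583 w=8.030139
3: u=-0.593348 w=9.245436

k=0: b·v=5.88×(-3.648)=-21.450240; √(2b)=3.429286; u=(-21.450240+18.102)/3.429286=-0.976367, w=(-21.450240−18.102)/3.429286=-11.533667
k=1: b·v=5.88×(-0.962)=-5.656560; √(2b)=3.429286; u=(-5.656560+(-7.396))/3.429286=-3.806204, w=(-5.656560−(-7.396))/3.429286=0.507231
k=2: b·v=5.88×1.378=8.102640; √(2b)=3.429286; u=(8.102640+(-19.435))/3.429286=-3.304583, w=(8.102640−(-19.435))/3.429286=8.030139
k=3: b·v=5.88×2.523=14.835240; √(2b)=3.429286; u=(14.835240+(-16.87))/3.429286=-0.593348, w=(14.835240−(-16.87))/3.429286=9.245436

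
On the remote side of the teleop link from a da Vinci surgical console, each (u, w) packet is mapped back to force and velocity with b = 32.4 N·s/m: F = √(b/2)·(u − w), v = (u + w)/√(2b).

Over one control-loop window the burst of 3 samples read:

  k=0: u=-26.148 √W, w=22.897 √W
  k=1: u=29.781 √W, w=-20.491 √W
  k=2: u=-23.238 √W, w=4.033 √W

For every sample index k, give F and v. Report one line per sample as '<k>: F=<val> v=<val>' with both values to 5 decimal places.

0: F=-197.40232 v=-0.40386
1: F=202.34090 v=1.15406
2: F=-109.76366 v=-2.38576

k=0: u−w=-49.04500, u+w=-3.25100; √(b/2)=4.02492, √(2b)=8.04984; F=4.02492×(-49.045)=-197.40232, v=-3.25100/8.04984=-0.40386
k=1: u−w=50.27200, u+w=9.29000; √(b/2)=4.02492, √(2b)=8.04984; F=4.02492×50.272=202.34090, v=9.29000/8.04984=1.15406
k=2: u−w=-27.27100, u+w=-19.20500; √(b/2)=4.02492, √(2b)=8.04984; F=4.02492×(-27.271)=-109.76366, v=-19.20500/8.04984=-2.38576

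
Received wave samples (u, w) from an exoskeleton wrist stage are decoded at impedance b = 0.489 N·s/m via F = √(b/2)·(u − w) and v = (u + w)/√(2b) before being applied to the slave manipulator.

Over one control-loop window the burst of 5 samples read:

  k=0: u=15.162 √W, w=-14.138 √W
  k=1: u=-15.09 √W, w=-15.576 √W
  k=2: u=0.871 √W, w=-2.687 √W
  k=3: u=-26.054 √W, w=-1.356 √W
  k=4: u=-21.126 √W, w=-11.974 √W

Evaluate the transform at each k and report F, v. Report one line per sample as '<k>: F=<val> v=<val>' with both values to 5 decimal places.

k=0: u−w=29.30000, u+w=1.02400; √(b/2)=0.49447, √(2b)=0.98894; F=0.49447×29.3=14.48795, v=1.02400/0.98894=1.03545
k=1: u−w=0.48600, u+w=-30.66600; √(b/2)=0.49447, √(2b)=0.98894; F=0.49447×0.486=0.24031, v=-30.66600/0.98894=-31.00900
k=2: u−w=3.55800, u+w=-1.81600; √(b/2)=0.49447, √(2b)=0.98894; F=0.49447×3.558=1.75932, v=-1.81600/0.98894=-1.83631
k=3: u−w=-24.69800, u+w=-27.41000; √(b/2)=0.49447, √(2b)=0.98894; F=0.49447×(-24.698)=-12.21241, v=-27.41000/0.98894=-27.71658
k=4: u−w=-9.15200, u+w=-33.10000; √(b/2)=0.49447, √(2b)=0.98894; F=0.49447×(-9.152)=-4.52538, v=-33.10000/0.98894=-33.47022

0: F=14.48795 v=1.03545
1: F=0.24031 v=-31.00900
2: F=1.75932 v=-1.83631
3: F=-12.21241 v=-27.71658
4: F=-4.52538 v=-33.47022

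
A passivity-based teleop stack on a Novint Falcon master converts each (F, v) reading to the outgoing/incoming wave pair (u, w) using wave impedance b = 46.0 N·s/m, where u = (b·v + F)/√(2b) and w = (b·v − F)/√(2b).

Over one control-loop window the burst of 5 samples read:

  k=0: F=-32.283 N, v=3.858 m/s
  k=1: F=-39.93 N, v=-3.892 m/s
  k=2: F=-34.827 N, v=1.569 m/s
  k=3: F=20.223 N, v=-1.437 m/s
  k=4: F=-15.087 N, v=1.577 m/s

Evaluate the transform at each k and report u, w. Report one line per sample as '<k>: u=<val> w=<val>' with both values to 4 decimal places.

0: u=15.1366 w=21.8681
1: u=-22.8284 w=-14.5024
2: u=3.8937 w=11.1556
3: u=-4.7832 w=-9.0000
4: u=5.9901 w=9.1360

k=0: b·v=46.0×3.858=177.4680; √(2b)=9.5917; u=(177.4680+(-32.283))/9.5917=15.1366, w=(177.4680−(-32.283))/9.5917=21.8681
k=1: b·v=46.0×(-3.892)=-179.0320; √(2b)=9.5917; u=(-179.0320+(-39.93))/9.5917=-22.8284, w=(-179.0320−(-39.93))/9.5917=-14.5024
k=2: b·v=46.0×1.569=72.1740; √(2b)=9.5917; u=(72.1740+(-34.827))/9.5917=3.8937, w=(72.1740−(-34.827))/9.5917=11.1556
k=3: b·v=46.0×(-1.437)=-66.1020; √(2b)=9.5917; u=(-66.1020+20.223)/9.5917=-4.7832, w=(-66.1020−20.223)/9.5917=-9.0000
k=4: b·v=46.0×1.577=72.5420; √(2b)=9.5917; u=(72.5420+(-15.087))/9.5917=5.9901, w=(72.5420−(-15.087))/9.5917=9.1360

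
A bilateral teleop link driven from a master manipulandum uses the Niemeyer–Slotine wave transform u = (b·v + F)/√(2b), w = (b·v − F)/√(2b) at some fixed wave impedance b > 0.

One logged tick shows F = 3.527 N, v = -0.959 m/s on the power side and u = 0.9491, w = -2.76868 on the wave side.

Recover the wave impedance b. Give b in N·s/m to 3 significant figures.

b = 1.8 N·s/m

u + w = -1.81958;  u + w = √(2b)·v, so √(2b) = -1.81958/(-0.959) = 1.89737.
b = (√(2b))²/2 = 3.60002/2 = 1.80001.
(Check via u − w = 2F/√(2b): u − w = 3.71778, 2F/√(2b) = 3.71777.)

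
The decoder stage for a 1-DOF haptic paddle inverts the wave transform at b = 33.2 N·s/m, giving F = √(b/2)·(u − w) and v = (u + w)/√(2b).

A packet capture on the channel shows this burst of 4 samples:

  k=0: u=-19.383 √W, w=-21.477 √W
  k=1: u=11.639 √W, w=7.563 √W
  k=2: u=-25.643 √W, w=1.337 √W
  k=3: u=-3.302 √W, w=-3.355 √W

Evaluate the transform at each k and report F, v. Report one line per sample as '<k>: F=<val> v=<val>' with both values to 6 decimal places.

0: F=8.531605 v=-5.014346
1: F=16.606887 v=2.356473
2: F=-109.924877 v=-2.982837
3: F=0.215938 v=-0.816948

k=0: u−w=2.094000, u+w=-40.860000; √(b/2)=4.074310, √(2b)=8.148620; F=4.074310×2.094=8.531605, v=-40.860000/8.148620=-5.014346
k=1: u−w=4.076000, u+w=19.202000; √(b/2)=4.074310, √(2b)=8.148620; F=4.074310×4.076=16.606887, v=19.202000/8.148620=2.356473
k=2: u−w=-26.980000, u+w=-24.306000; √(b/2)=4.074310, √(2b)=8.148620; F=4.074310×(-26.98)=-109.924877, v=-24.306000/8.148620=-2.982837
k=3: u−w=0.053000, u+w=-6.657000; √(b/2)=4.074310, √(2b)=8.148620; F=4.074310×0.053=0.215938, v=-6.657000/8.148620=-0.816948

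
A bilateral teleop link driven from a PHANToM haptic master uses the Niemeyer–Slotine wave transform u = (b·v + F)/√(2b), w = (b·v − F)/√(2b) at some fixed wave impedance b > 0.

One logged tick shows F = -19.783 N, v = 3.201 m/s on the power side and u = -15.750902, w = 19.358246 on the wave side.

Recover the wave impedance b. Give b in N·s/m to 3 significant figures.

u + w = 3.607344;  u + w = √(2b)·v, so √(2b) = 3.607344/3.201 = 1.126943.
b = (√(2b))²/2 = 1.270000/2 = 0.635000.
(Check via u − w = 2F/√(2b): u − w = -35.109148, 2F/√(2b) = -35.109146.)

b = 0.635 N·s/m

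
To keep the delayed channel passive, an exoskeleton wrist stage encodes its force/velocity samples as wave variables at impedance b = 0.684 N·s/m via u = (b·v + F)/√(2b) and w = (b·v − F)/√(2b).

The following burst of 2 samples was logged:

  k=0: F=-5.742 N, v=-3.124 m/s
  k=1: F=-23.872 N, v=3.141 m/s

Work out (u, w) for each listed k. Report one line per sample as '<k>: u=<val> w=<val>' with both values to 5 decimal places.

0: u=-6.73625 w=3.08237
1: u=-18.57325 w=22.24701

k=0: b·v=0.684×(-3.124)=-2.13682; √(2b)=1.16962; u=(-2.13682+(-5.742))/1.16962=-6.73625, w=(-2.13682−(-5.742))/1.16962=3.08237
k=1: b·v=0.684×3.141=2.14844; √(2b)=1.16962; u=(2.14844+(-23.872))/1.16962=-18.57325, w=(2.14844−(-23.872))/1.16962=22.24701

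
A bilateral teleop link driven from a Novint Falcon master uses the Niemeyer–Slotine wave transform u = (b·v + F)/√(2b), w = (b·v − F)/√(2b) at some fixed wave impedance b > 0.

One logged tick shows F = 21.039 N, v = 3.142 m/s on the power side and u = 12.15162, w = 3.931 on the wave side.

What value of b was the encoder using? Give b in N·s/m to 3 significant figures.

b = 13.1 N·s/m

u + w = 16.0826;  u + w = √(2b)·v, so √(2b) = 16.0826/3.142 = 5.1186.
b = (√(2b))²/2 = 26.2000/2 = 13.1000.
(Check via u − w = 2F/√(2b): u − w = 8.2206, 2F/√(2b) = 8.2206.)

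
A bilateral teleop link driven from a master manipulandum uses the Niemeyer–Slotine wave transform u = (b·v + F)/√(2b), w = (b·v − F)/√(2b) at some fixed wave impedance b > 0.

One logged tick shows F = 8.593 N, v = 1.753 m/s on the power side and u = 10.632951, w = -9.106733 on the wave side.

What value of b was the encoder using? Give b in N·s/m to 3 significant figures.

b = 0.379 N·s/m

u + w = 1.526218;  u + w = √(2b)·v, so √(2b) = 1.526218/1.753 = 0.870632.
b = (√(2b))²/2 = 0.758000/2 = 0.379000.
(Check via u − w = 2F/√(2b): u − w = 19.739684, 2F/√(2b) = 19.739682.)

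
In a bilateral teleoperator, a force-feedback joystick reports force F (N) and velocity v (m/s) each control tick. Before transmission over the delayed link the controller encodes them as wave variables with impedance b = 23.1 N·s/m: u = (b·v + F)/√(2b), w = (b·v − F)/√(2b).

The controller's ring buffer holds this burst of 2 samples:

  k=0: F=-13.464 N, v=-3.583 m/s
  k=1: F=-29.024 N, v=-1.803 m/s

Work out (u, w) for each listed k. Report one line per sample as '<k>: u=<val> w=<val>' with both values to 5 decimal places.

0: u=-14.15779 w=-10.19607
1: u=-10.39763 w=-1.85747

k=0: b·v=23.1×(-3.583)=-82.76730; √(2b)=6.79706; u=(-82.76730+(-13.464))/6.79706=-14.15779, w=(-82.76730−(-13.464))/6.79706=-10.19607
k=1: b·v=23.1×(-1.803)=-41.64930; √(2b)=6.79706; u=(-41.64930+(-29.024))/6.79706=-10.39763, w=(-41.64930−(-29.024))/6.79706=-1.85747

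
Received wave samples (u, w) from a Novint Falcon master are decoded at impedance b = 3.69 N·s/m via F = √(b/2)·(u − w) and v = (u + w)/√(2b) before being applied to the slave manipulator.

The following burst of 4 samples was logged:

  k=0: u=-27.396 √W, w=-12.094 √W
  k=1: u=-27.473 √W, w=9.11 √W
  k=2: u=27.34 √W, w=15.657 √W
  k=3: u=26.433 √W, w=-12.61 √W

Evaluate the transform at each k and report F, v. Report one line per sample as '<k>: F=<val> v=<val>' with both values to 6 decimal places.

k=0: u−w=-15.302000, u+w=-39.490000; √(b/2)=1.358308, √(2b)=2.716616; F=1.358308×(-15.302)=-20.784826, v=-39.490000/2.716616=-14.536470
k=1: u−w=-36.583000, u+w=-18.363000; √(b/2)=1.358308, √(2b)=2.716616; F=1.358308×(-36.583)=-49.690973, v=-18.363000/2.716616=-6.759514
k=2: u−w=11.683000, u+w=42.997000; √(b/2)=1.358308, √(2b)=2.716616; F=1.358308×11.683=15.869110, v=42.997000/2.716616=15.827414
k=3: u−w=39.043000, u+w=13.823000; √(b/2)=1.358308, √(2b)=2.716616; F=1.358308×39.043=53.032410, v=13.823000/2.716616=5.088317

0: F=-20.784826 v=-14.536470
1: F=-49.690973 v=-6.759514
2: F=15.869110 v=15.827414
3: F=53.032410 v=5.088317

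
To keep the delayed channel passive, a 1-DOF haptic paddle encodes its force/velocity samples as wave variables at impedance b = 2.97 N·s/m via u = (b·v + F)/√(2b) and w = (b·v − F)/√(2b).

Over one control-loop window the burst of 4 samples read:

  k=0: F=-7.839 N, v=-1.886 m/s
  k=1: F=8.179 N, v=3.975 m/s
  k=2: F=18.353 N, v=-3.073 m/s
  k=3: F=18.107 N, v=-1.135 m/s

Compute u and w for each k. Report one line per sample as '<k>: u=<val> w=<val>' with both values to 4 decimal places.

0: u=-5.5147 w=0.9181
1: u=8.1998 w=1.4881
2: u=3.7856 w=-11.2751
3: u=6.0463 w=-8.8125

k=0: b·v=2.97×(-1.886)=-5.6014; √(2b)=2.4372; u=(-5.6014+(-7.839))/2.4372=-5.5147, w=(-5.6014−(-7.839))/2.4372=0.9181
k=1: b·v=2.97×3.975=11.8058; √(2b)=2.4372; u=(11.8058+8.179)/2.4372=8.1998, w=(11.8058−8.179)/2.4372=1.4881
k=2: b·v=2.97×(-3.073)=-9.1268; √(2b)=2.4372; u=(-9.1268+18.353)/2.4372=3.7856, w=(-9.1268−18.353)/2.4372=-11.2751
k=3: b·v=2.97×(-1.135)=-3.3710; √(2b)=2.4372; u=(-3.3710+18.107)/2.4372=6.0463, w=(-3.3710−18.107)/2.4372=-8.8125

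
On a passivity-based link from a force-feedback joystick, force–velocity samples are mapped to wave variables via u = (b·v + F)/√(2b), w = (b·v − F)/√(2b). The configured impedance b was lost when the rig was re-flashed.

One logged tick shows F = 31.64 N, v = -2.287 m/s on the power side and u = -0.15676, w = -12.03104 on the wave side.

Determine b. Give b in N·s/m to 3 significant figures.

u + w = -12.18780;  u + w = √(2b)·v, so √(2b) = -12.18780/(-2.287) = 5.32916.
b = (√(2b))²/2 = 28.40000/2 = 14.20000.
(Check via u − w = 2F/√(2b): u − w = 11.87428, 2F/√(2b) = 11.87428.)

b = 14.2 N·s/m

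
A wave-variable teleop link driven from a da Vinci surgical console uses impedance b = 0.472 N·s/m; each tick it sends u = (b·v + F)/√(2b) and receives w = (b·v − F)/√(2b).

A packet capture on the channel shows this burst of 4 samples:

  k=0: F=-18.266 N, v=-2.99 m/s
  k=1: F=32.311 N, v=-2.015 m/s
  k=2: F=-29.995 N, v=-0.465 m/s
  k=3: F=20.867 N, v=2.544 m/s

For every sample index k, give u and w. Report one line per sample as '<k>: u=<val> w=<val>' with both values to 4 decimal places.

k=0: b·v=0.472×(-2.99)=-1.4113; √(2b)=0.9716; u=(-1.4113+(-18.266))/0.9716=-20.2525, w=(-1.4113−(-18.266))/0.9716=17.3474
k=1: b·v=0.472×(-2.015)=-0.9511; √(2b)=0.9716; u=(-0.9511+32.311)/0.9716=32.2767, w=(-0.9511−32.311)/0.9716=-34.2345
k=2: b·v=0.472×(-0.465)=-0.2195; √(2b)=0.9716; u=(-0.2195+(-29.995))/0.9716=-31.0978, w=(-0.2195−(-29.995))/0.9716=30.6460
k=3: b·v=0.472×2.544=1.2008; √(2b)=0.9716; u=(1.2008+20.867)/0.9716=22.7129, w=(1.2008−20.867)/0.9716=-20.2411

0: u=-20.2525 w=17.3474
1: u=32.2767 w=-34.2345
2: u=-31.0978 w=30.6460
3: u=22.7129 w=-20.2411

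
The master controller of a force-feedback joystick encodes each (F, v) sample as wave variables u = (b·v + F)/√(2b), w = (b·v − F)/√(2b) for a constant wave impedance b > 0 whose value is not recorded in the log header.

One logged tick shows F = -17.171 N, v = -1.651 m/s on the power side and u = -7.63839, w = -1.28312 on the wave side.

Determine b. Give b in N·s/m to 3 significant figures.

u + w = -8.9215;  u + w = √(2b)·v, so √(2b) = -8.9215/(-1.651) = 5.4037.
b = (√(2b))²/2 = 29.2000/2 = 14.6000.
(Check via u − w = 2F/√(2b): u − w = -6.3553, 2F/√(2b) = -6.3553.)

b = 14.6 N·s/m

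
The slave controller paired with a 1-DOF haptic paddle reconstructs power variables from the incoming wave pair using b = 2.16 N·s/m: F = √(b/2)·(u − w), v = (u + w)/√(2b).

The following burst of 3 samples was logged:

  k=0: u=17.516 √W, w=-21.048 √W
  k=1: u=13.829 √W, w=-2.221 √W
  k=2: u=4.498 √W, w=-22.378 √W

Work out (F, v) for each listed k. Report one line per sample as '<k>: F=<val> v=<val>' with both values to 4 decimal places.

0: F=40.0769 v=-1.6993
1: F=16.6796 v=5.5849
2: F=27.9304 v=-8.6025

k=0: u−w=38.5640, u+w=-3.5320; √(b/2)=1.0392, √(2b)=2.0785; F=1.0392×38.564=40.0769, v=-3.5320/2.0785=-1.6993
k=1: u−w=16.0500, u+w=11.6080; √(b/2)=1.0392, √(2b)=2.0785; F=1.0392×16.05=16.6796, v=11.6080/2.0785=5.5849
k=2: u−w=26.8760, u+w=-17.8800; √(b/2)=1.0392, √(2b)=2.0785; F=1.0392×26.876=27.9304, v=-17.8800/2.0785=-8.6025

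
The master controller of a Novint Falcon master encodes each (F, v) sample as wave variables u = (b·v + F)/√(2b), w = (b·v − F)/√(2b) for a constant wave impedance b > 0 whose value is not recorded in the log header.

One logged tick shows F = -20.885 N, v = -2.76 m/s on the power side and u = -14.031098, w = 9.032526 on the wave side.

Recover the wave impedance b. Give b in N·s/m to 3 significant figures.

b = 1.64 N·s/m

u + w = -4.998572;  u + w = √(2b)·v, so √(2b) = -4.998572/(-2.76) = 1.811077.
b = (√(2b))²/2 = 3.279999/2 = 1.640000.
(Check via u − w = 2F/√(2b): u − w = -23.063624, 2F/√(2b) = -23.063627.)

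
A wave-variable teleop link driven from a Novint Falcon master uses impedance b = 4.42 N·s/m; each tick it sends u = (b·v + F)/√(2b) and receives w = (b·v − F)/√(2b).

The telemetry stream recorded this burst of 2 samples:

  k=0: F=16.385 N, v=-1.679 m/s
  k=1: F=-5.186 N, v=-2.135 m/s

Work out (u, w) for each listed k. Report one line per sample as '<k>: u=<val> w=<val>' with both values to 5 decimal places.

0: u=3.01486 w=-8.00688
1: u=-4.91815 w=-1.42967

k=0: b·v=4.42×(-1.679)=-7.42118; √(2b)=2.97321; u=(-7.42118+16.385)/2.97321=3.01486, w=(-7.42118−16.385)/2.97321=-8.00688
k=1: b·v=4.42×(-2.135)=-9.43670; √(2b)=2.97321; u=(-9.43670+(-5.186))/2.97321=-4.91815, w=(-9.43670−(-5.186))/2.97321=-1.42967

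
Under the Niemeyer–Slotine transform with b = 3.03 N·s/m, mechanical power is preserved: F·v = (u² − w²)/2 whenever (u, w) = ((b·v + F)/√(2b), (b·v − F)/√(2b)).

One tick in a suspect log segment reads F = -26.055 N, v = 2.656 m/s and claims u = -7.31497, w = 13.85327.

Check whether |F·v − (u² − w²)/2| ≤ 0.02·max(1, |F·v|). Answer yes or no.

yes

F·v = (-26.055)×2.656 = -69.2021 W.
(u² − w²)/2 = (53.5088 − 191.9131)/2 = -69.2022 W.
|Δ| = 0.0001;  2% of max(1, |F·v|) = 1.3840.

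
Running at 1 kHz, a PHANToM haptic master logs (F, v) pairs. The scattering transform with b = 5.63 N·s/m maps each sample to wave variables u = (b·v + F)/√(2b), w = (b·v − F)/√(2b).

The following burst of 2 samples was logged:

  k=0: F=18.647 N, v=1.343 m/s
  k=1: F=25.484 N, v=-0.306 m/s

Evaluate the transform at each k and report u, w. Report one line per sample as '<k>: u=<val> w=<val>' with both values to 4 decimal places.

0: u=7.8103 w=-3.3037
1: u=7.0811 w=-8.1079

k=0: b·v=5.63×1.343=7.5611; √(2b)=3.3556; u=(7.5611+18.647)/3.3556=7.8103, w=(7.5611−18.647)/3.3556=-3.3037
k=1: b·v=5.63×(-0.306)=-1.7228; √(2b)=3.3556; u=(-1.7228+25.484)/3.3556=7.0811, w=(-1.7228−25.484)/3.3556=-8.1079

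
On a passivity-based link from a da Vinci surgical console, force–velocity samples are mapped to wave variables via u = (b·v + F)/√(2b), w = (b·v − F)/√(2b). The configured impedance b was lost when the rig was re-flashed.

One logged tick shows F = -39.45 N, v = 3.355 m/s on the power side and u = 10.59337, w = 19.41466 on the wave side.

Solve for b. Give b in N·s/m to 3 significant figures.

b = 40 N·s/m

u + w = 30.00803;  u + w = √(2b)·v, so √(2b) = 30.00803/3.355 = 8.94427.
b = (√(2b))²/2 = 79.99999/2 = 39.99999.
(Check via u − w = 2F/√(2b): u − w = -8.82129, 2F/√(2b) = -8.82129.)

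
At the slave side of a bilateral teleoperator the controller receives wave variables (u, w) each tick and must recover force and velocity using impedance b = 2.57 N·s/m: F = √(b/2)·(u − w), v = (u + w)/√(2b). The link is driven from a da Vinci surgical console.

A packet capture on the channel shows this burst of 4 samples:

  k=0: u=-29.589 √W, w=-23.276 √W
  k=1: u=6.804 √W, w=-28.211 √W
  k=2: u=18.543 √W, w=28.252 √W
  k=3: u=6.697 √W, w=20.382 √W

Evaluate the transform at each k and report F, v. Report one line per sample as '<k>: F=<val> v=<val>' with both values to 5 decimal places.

0: F=-7.15628 v=-23.31775
1: F=39.69225 v=-9.44222
2: F=-11.00591 v=20.64039
3: F=-15.51302 v=11.94403

k=0: u−w=-6.31300, u+w=-52.86500; √(b/2)=1.13358, √(2b)=2.26716; F=1.13358×(-6.313)=-7.15628, v=-52.86500/2.26716=-23.31775
k=1: u−w=35.01500, u+w=-21.40700; √(b/2)=1.13358, √(2b)=2.26716; F=1.13358×35.015=39.69225, v=-21.40700/2.26716=-9.44222
k=2: u−w=-9.70900, u+w=46.79500; √(b/2)=1.13358, √(2b)=2.26716; F=1.13358×(-9.709)=-11.00591, v=46.79500/2.26716=20.64039
k=3: u−w=-13.68500, u+w=27.07900; √(b/2)=1.13358, √(2b)=2.26716; F=1.13358×(-13.685)=-15.51302, v=27.07900/2.26716=11.94403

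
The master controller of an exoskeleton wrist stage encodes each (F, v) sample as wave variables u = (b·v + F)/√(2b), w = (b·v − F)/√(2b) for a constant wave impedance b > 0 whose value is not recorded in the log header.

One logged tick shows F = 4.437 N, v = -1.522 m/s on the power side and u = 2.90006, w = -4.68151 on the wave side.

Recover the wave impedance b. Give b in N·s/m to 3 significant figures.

b = 0.685 N·s/m

u + w = -1.7815;  u + w = √(2b)·v, so √(2b) = -1.7815/(-1.522) = 1.1705.
b = (√(2b))²/2 = 1.3700/2 = 0.6850.
(Check via u − w = 2F/√(2b): u − w = 7.5816, 2F/√(2b) = 7.5816.)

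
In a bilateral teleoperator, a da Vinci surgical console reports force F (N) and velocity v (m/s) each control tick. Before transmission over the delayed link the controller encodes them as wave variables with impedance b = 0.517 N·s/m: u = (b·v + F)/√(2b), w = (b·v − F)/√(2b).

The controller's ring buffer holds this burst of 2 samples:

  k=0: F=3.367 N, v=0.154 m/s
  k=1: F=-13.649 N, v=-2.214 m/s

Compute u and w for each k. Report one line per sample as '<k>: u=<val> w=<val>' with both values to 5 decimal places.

0: u=3.38948 w=-3.23288
1: u=-14.54838 w=12.29706

k=0: b·v=0.517×0.154=0.07962; √(2b)=1.01686; u=(0.07962+3.367)/1.01686=3.38948, w=(0.07962−3.367)/1.01686=-3.23288
k=1: b·v=0.517×(-2.214)=-1.14464; √(2b)=1.01686; u=(-1.14464+(-13.649))/1.01686=-14.54838, w=(-1.14464−(-13.649))/1.01686=12.29706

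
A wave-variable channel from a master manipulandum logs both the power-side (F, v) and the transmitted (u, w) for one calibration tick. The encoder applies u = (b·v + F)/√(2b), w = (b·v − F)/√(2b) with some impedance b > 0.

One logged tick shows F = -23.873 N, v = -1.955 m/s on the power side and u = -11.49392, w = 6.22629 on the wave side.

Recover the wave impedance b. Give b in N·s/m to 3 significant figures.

b = 3.63 N·s/m

u + w = -5.26763;  u + w = √(2b)·v, so √(2b) = -5.26763/(-1.955) = 2.69444.
b = (√(2b))²/2 = 7.26001/2 = 3.63000.
(Check via u − w = 2F/√(2b): u − w = -17.72021, 2F/√(2b) = -17.72019.)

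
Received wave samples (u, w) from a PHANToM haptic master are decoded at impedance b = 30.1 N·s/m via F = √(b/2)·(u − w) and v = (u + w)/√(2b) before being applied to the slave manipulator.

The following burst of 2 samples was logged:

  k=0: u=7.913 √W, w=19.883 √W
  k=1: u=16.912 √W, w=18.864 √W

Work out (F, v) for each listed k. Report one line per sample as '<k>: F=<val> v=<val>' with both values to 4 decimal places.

k=0: u−w=-11.9700, u+w=27.7960; √(b/2)=3.8794, √(2b)=7.7589; F=3.8794×(-11.97)=-46.4368, v=27.7960/7.7589=3.5825
k=1: u−w=-1.9520, u+w=35.7760; √(b/2)=3.8794, √(2b)=7.7589; F=3.8794×(-1.952)=-7.5727, v=35.7760/7.7589=4.6110

0: F=-46.4368 v=3.5825
1: F=-7.5727 v=4.6110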